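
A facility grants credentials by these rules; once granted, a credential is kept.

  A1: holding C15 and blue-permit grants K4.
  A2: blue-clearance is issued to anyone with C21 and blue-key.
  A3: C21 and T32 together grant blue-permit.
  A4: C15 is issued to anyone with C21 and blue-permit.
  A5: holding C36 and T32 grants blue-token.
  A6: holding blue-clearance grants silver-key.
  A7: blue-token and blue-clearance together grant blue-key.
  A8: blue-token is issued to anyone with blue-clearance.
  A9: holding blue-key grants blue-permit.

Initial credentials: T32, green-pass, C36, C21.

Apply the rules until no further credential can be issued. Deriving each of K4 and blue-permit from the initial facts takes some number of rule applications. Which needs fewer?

blue-permit: Holding C21 and T32 grants blue-permit (A3). [1 rule application]
K4: Holding C21 and T32 grants blue-permit (A3). Holding C21 and blue-permit grants C15 (A4). Holding C15 and blue-permit grants K4 (A1). [3 rule applications]
blue-permit needs fewer.

blue-permit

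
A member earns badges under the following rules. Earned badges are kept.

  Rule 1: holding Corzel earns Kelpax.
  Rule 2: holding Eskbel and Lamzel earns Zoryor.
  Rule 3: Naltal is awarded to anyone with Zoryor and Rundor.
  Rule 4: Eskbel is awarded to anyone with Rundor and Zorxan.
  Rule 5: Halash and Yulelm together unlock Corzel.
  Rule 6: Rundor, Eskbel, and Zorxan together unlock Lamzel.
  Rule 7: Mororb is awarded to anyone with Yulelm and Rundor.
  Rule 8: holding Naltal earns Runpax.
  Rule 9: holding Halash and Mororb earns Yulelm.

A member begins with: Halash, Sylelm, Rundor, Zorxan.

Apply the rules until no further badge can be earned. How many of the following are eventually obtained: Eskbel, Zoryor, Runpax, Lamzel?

4

With Rundor and Zorxan, Eskbel is earned (Rule 4).
With Rundor, Eskbel, and Zorxan, Lamzel is earned (Rule 6).
With Eskbel and Lamzel, Zoryor is earned (Rule 2).
With Zoryor and Rundor, Naltal is earned (Rule 3).
With Naltal, Runpax is earned (Rule 8).
Eskbel: reached.
Zoryor: reached.
Runpax: reached.
Lamzel: reached.
All 4 are reached.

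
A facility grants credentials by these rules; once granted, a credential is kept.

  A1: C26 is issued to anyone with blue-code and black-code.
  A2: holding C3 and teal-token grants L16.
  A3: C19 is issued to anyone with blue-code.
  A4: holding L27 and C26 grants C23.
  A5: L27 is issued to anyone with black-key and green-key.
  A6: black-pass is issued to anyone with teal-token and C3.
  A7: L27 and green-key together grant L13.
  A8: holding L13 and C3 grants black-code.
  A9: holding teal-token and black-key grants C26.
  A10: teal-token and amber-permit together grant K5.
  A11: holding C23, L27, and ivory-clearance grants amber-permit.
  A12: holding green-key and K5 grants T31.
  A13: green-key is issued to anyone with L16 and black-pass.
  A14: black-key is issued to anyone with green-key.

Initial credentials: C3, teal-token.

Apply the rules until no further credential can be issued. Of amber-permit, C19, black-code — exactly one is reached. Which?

Holding C3 and teal-token grants L16 (A2).
Holding teal-token and C3 grants black-pass (A6).
Holding L16 and black-pass grants green-key (A13).
Holding green-key grants black-key (A14).
Holding black-key and green-key grants L27 (A5).
Holding L27 and green-key grants L13 (A7).
Holding L13 and C3 grants black-code (A8).
amber-permit would need C23, L27, and ivory-clearance (A11), but ivory-clearance is never granted. C19 would need blue-code (A3), but blue-code is never granted.

black-code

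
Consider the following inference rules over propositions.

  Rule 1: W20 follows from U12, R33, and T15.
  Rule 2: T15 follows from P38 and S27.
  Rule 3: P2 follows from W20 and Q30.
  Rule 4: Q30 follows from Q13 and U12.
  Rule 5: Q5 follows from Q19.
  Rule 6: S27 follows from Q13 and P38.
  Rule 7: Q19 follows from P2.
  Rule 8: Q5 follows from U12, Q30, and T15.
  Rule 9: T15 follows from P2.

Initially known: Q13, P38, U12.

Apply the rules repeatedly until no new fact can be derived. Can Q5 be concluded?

Yes

From Q13 and U12, Rule 4 gives Q30.
Q13 and P38 hold, so S27 follows (Rule 6).
From P38 and S27, Rule 2 gives T15.
U12, Q30, and T15 hold, so Q5 follows (Rule 8).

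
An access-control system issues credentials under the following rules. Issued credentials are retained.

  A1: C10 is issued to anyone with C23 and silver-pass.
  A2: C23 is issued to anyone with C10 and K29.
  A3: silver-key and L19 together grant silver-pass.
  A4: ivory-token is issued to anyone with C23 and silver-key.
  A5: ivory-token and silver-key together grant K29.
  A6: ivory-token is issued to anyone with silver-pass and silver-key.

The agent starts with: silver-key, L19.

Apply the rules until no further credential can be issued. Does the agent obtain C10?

C10 would need C23 and silver-pass (A1), but C23 is never granted.

No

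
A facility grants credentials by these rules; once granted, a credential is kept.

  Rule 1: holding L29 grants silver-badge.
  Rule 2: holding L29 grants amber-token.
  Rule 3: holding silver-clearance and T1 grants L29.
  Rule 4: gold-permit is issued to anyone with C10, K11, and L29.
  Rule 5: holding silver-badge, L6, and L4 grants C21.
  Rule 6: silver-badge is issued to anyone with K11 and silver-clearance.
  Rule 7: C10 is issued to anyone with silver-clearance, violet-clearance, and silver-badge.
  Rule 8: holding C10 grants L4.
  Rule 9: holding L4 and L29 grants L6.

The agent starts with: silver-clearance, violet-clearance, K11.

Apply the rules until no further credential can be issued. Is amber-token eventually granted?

No

amber-token would need L29 (Rule 2), but L29 is never granted.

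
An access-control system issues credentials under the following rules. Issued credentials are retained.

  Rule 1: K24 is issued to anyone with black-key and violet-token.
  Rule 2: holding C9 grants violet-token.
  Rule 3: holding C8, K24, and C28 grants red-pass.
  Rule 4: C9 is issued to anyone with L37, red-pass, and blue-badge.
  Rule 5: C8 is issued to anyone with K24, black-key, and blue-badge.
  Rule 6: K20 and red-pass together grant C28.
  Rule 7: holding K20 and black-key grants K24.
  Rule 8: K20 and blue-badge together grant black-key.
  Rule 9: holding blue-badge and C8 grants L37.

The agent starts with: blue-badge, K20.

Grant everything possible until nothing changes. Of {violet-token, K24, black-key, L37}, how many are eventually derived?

3

Holding K20 and blue-badge grants black-key (Rule 8).
Holding K20 and black-key grants K24 (Rule 7).
Holding K24, black-key, and blue-badge grants C8 (Rule 5).
Holding blue-badge and C8 grants L37 (Rule 9).
violet-token would need C9 (Rule 2), but C9 is never granted.
K24: reached.
black-key: reached.
L37: reached.
Reached: K24, black-key, and L37 — 3 of the 4.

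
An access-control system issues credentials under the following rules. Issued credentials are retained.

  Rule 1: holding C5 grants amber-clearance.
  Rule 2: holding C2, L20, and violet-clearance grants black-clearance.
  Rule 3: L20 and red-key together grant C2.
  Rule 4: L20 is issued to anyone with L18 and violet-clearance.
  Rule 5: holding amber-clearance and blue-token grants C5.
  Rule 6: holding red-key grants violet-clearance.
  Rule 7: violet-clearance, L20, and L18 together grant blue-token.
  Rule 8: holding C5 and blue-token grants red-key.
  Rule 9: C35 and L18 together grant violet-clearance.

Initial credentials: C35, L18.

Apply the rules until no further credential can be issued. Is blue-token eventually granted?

Holding C35 and L18 grants violet-clearance (Rule 9).
Holding L18 and violet-clearance grants L20 (Rule 4).
Holding violet-clearance, L20, and L18 grants blue-token (Rule 7).

Yes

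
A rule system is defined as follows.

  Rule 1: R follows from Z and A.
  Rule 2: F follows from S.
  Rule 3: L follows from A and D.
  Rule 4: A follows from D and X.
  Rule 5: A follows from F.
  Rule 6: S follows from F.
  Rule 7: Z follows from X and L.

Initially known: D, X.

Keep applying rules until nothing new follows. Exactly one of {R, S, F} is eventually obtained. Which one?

R

From D and X, Rule 4 gives A.
A and D hold, so L follows (Rule 3).
From X and L, Rule 7 gives Z.
Z and A hold, so R follows (Rule 1).
F would need S (Rule 2), but S is never established. S would need F (Rule 6), but F is never established.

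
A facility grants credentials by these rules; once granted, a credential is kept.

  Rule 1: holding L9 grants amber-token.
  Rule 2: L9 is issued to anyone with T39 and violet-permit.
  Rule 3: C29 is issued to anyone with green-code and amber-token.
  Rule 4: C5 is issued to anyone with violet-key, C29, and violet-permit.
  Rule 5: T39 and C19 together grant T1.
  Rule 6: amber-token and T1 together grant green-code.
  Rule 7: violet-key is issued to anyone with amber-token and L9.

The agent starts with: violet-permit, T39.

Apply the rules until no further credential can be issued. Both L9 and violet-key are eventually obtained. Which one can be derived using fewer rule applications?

L9

L9: Holding T39 and violet-permit grants L9 (Rule 2). [1 rule application]
violet-key: Holding T39 and violet-permit grants L9 (Rule 2). Holding L9 grants amber-token (Rule 1). Holding amber-token and L9 grants violet-key (Rule 7). [3 rule applications]
L9 needs fewer.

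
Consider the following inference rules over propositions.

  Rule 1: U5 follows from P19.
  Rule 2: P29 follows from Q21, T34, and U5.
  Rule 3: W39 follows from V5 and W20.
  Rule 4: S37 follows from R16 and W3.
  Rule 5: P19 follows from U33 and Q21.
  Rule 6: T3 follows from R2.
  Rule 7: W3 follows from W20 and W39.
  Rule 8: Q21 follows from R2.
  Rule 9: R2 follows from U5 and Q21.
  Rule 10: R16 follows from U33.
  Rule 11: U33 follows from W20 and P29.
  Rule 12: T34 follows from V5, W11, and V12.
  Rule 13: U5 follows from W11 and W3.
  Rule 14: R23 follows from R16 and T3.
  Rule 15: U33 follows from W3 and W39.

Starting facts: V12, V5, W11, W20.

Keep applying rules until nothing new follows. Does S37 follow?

V5 and W20 hold, so W39 follows (Rule 3).
W20 and W39 hold, so W3 follows (Rule 7).
From W3 and W39, Rule 15 gives U33.
From U33, Rule 10 gives R16.
R16 and W3 hold, so S37 follows (Rule 4).

Yes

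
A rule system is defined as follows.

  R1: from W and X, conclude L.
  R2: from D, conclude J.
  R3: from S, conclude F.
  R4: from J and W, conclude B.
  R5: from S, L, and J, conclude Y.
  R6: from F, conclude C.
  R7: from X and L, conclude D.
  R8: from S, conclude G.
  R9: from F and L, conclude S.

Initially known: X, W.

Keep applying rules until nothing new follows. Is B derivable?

Yes

W and X hold, so L follows (R1).
X and L hold, so D follows (R7).
From D, R2 gives J.
From J and W, R4 gives B.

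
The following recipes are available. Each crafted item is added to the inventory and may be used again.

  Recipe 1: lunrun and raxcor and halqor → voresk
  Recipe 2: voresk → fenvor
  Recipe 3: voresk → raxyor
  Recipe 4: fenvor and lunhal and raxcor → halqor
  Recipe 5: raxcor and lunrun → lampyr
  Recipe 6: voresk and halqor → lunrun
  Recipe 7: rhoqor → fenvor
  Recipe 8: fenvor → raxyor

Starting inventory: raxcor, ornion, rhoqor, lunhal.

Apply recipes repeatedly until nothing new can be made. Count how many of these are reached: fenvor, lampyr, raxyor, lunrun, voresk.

Using Recipe 7, rhoqor makes fenvor.
fenvor → raxyor (Recipe 8).
fenvor: reached.
lampyr would need raxcor and lunrun (Recipe 5), but lunrun is never obtained.
raxyor: reached.
lunrun would need voresk and halqor (Recipe 6), but voresk is never obtained.
voresk would need lunrun, raxcor, and halqor (Recipe 1), but lunrun is never obtained.
Reached: fenvor and raxyor — 2 of the 5.

2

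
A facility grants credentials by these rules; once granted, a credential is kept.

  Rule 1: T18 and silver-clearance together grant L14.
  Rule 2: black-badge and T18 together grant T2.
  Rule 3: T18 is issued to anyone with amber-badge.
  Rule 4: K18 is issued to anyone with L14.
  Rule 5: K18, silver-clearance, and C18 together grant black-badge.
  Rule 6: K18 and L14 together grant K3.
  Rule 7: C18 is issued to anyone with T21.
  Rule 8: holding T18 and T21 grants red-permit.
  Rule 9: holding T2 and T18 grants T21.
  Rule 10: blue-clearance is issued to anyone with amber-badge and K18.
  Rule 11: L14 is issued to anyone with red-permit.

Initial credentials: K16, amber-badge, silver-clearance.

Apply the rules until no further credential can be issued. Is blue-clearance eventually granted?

Holding amber-badge grants T18 (Rule 3).
Holding T18 and silver-clearance grants L14 (Rule 1).
Holding L14 grants K18 (Rule 4).
Holding amber-badge and K18 grants blue-clearance (Rule 10).

Yes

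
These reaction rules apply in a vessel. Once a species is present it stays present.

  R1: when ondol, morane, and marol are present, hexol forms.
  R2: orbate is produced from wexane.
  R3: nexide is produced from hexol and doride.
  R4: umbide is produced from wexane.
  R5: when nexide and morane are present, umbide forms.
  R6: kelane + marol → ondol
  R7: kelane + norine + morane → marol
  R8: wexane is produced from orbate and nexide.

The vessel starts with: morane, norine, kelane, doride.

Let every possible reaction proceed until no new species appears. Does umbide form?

kelane, norine, and morane present → marol forms (R7).
kelane and marol present → ondol forms (R6).
ondol, morane, and marol present → hexol forms (R1).
hexol and doride present → nexide forms (R3).
nexide and morane present → umbide forms (R5).

Yes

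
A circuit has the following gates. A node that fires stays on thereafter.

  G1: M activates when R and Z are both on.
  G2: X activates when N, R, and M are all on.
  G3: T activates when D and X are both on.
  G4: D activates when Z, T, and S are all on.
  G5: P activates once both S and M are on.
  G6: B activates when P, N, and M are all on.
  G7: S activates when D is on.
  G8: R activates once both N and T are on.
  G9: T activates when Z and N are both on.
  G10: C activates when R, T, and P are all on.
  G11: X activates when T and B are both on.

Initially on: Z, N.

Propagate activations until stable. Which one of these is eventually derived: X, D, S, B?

X

G9: Z and N on → T on.
N and T are on, so R activates (G8).
G1: R and Z on → M on.
N, R, and M are on, so X activates (G2).
D would need Z, T, and S (G4), but S never turns on. S would need D (G7), but D never turns on. B would need P, N, and M (G6), but P never turns on.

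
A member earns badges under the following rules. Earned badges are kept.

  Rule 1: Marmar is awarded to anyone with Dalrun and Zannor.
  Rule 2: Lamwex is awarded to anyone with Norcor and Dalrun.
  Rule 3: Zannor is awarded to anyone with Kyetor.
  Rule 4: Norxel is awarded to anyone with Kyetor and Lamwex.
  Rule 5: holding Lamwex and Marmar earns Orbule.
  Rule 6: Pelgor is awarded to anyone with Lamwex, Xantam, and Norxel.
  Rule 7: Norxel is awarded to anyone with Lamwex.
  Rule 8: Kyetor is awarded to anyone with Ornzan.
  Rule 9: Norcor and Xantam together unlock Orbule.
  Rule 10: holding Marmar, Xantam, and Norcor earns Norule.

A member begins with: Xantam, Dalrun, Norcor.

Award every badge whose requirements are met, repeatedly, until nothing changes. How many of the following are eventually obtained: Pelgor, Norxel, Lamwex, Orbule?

With Norcor and Dalrun, Lamwex is earned (Rule 2).
With Norcor and Xantam, Orbule is earned (Rule 9).
With Lamwex, Norxel is earned (Rule 7).
With Lamwex, Xantam, and Norxel, Pelgor is earned (Rule 6).
Pelgor: reached.
Norxel: reached.
Lamwex: reached.
Orbule: reached.
All 4 are reached.

4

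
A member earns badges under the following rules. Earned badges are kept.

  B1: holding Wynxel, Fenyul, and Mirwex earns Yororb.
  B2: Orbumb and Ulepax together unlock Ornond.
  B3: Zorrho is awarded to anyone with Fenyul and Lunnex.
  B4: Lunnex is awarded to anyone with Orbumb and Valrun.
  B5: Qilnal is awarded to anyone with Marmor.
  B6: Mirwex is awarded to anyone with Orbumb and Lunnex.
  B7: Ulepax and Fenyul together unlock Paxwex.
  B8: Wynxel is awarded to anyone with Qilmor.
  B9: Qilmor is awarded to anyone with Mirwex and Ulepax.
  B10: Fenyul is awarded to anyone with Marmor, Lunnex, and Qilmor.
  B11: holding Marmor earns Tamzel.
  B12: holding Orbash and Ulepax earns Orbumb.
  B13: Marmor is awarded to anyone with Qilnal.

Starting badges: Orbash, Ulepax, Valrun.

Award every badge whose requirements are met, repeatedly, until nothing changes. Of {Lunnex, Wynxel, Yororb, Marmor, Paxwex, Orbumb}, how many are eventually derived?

3

With Orbash and Ulepax, Orbumb is earned (B12).
With Orbumb and Valrun, Lunnex is earned (B4).
With Orbumb and Lunnex, Mirwex is earned (B6).
With Mirwex and Ulepax, Qilmor is earned (B9).
With Qilmor, Wynxel is earned (B8).
Lunnex: reached.
Wynxel: reached.
Yororb would need Wynxel, Fenyul, and Mirwex (B1), but Fenyul is never earned.
Marmor would need Qilnal (B13), but Qilnal is never earned.
Paxwex would need Ulepax and Fenyul (B7), but Fenyul is never earned.
Orbumb: reached.
Reached: Lunnex, Wynxel, and Orbumb — 3 of the 6.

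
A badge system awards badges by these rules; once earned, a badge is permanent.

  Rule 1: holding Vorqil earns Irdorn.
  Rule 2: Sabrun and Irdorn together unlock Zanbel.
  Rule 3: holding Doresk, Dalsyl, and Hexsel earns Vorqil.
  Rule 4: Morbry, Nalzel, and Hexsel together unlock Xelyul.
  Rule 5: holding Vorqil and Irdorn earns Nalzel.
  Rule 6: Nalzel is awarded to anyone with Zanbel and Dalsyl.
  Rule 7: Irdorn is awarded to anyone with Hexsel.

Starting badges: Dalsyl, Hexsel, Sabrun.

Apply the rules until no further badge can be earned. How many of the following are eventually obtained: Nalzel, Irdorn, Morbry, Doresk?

2

With Hexsel, Irdorn is earned (Rule 7).
With Sabrun and Irdorn, Zanbel is earned (Rule 2).
With Zanbel and Dalsyl, Nalzel is earned (Rule 6).
Nalzel: reached.
Irdorn: reached.
No rule produces Morbry, and it is not given.
No rule produces Doresk, and it is not given.
Reached: Nalzel and Irdorn — 2 of the 4.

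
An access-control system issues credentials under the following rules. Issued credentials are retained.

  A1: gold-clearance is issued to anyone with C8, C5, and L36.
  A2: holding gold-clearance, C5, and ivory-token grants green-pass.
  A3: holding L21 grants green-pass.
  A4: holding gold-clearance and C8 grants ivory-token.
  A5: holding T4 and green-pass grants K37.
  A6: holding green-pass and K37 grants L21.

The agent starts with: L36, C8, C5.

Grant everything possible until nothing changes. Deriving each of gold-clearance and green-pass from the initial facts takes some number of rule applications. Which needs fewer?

gold-clearance

gold-clearance: Holding C8, C5, and L36 grants gold-clearance (A1). [1 rule application]
green-pass: Holding C8, C5, and L36 grants gold-clearance (A1). Holding gold-clearance and C8 grants ivory-token (A4). Holding gold-clearance, C5, and ivory-token grants green-pass (A2). [3 rule applications]
gold-clearance needs fewer.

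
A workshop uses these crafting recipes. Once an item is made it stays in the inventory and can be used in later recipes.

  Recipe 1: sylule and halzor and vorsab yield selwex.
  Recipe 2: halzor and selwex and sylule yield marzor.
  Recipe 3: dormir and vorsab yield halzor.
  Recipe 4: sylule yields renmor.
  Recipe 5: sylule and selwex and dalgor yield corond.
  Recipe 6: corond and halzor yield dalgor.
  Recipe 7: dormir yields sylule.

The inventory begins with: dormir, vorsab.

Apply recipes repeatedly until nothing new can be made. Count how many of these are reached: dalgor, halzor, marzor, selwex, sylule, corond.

dormir → sylule (Recipe 7).
dormir and vorsab → halzor (Recipe 3).
Using Recipe 1, sylule, halzor, and vorsab make selwex.
Using Recipe 2, halzor, selwex, and sylule make marzor.
dalgor would need corond and halzor (Recipe 6), but corond is never obtained.
halzor: reached.
marzor: reached.
selwex: reached.
sylule: reached.
corond would need sylule, selwex, and dalgor (Recipe 5), but dalgor is never obtained.
Reached: halzor, marzor, selwex, and sylule — 4 of the 6.

4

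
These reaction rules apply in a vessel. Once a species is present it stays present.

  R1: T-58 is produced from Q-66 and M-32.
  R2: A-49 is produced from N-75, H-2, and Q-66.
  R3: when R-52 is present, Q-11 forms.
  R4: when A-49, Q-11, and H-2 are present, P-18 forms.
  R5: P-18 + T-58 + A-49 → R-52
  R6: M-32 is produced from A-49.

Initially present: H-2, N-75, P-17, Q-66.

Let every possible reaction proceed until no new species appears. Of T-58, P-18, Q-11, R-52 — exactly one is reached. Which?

N-75, H-2, and Q-66 present → A-49 forms (R2).
A-49 present → M-32 forms (R6).
Q-66 and M-32 present → T-58 forms (R1).
Q-11 would need R-52 (R3), but R-52 never forms. R-52 would need P-18, T-58, and A-49 (R5), but P-18 never forms. P-18 would need A-49, Q-11, and H-2 (R4), but Q-11 never forms.

T-58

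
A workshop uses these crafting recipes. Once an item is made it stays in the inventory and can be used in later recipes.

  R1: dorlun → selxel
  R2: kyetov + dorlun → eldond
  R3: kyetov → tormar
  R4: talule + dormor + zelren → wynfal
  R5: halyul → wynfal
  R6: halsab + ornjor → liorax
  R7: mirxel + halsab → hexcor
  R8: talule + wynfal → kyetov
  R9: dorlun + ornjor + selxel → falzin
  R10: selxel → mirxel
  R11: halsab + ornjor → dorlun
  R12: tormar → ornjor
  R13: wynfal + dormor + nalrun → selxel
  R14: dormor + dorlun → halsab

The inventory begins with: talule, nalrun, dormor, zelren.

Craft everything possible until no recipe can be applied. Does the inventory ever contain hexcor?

No

hexcor would need mirxel and halsab (R7), but halsab is never obtained.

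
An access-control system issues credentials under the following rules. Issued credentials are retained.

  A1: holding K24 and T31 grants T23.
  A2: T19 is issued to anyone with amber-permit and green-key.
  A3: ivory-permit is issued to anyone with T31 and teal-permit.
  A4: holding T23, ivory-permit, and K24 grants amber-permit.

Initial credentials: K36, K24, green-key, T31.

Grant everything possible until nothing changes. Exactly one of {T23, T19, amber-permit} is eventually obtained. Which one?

Holding K24 and T31 grants T23 (A1).
T19 would need amber-permit and green-key (A2), but amber-permit is never granted. amber-permit would need T23, ivory-permit, and K24 (A4), but ivory-permit is never granted.

T23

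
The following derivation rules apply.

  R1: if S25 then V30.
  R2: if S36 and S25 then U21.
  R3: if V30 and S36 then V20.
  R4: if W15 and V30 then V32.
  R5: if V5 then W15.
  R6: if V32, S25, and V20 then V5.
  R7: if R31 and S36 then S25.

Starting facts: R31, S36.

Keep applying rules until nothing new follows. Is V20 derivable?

Yes

R31 and S36 hold, so S25 follows (R7).
S25 holds, so V30 follows (R1).
V30 and S36 hold, so V20 follows (R3).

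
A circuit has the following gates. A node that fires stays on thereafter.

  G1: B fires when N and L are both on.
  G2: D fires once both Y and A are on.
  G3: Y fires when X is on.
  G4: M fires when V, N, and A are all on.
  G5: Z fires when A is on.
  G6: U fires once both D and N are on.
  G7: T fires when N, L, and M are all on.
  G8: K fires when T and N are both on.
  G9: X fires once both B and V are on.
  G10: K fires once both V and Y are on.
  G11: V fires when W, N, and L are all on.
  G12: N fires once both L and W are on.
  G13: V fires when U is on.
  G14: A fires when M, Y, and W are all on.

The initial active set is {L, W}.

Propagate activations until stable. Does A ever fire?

A would need M, Y, and W (G14), but M never turns on.

No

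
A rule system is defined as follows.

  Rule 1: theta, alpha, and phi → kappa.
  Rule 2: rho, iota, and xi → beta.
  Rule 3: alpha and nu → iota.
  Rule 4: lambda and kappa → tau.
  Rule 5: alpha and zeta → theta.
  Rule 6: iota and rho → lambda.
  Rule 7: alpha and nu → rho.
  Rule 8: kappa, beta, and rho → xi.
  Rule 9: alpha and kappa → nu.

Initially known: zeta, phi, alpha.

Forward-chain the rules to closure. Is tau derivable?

Yes

From alpha and zeta, Rule 5 gives theta.
From theta, alpha, and phi, Rule 1 gives kappa.
alpha and kappa hold, so nu follows (Rule 9).
From alpha and nu, Rule 3 gives iota.
alpha and nu hold, so rho follows (Rule 7).
iota and rho hold, so lambda follows (Rule 6).
From lambda and kappa, Rule 4 gives tau.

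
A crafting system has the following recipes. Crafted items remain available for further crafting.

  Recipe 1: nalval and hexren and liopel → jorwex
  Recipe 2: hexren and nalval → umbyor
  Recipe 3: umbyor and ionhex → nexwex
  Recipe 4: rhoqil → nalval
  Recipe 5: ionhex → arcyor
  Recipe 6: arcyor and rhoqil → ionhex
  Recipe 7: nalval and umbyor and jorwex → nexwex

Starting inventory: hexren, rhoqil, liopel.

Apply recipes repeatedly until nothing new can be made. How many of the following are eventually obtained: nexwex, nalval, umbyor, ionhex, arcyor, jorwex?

Using Recipe 4, rhoqil makes nalval.
Using Recipe 2, hexren and nalval make umbyor.
nalval and hexren and liopel → jorwex (Recipe 1).
Using Recipe 7, nalval, umbyor, and jorwex make nexwex.
nexwex: reached.
nalval: reached.
umbyor: reached.
ionhex would need arcyor and rhoqil (Recipe 6), but arcyor is never obtained.
arcyor would need ionhex (Recipe 5), but ionhex is never obtained.
jorwex: reached.
Reached: nexwex, nalval, umbyor, and jorwex — 4 of the 6.

4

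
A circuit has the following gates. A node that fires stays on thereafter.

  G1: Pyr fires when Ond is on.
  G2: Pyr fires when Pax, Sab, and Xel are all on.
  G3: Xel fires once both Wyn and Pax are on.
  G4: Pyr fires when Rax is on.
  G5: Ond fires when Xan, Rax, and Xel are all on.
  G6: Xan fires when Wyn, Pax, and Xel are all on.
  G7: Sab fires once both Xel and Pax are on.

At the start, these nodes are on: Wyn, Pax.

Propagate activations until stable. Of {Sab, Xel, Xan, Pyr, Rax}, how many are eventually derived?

Wyn and Pax are on, so Xel fires (G3).
G6: Wyn, Pax, and Xel on → Xan on.
G7: Xel and Pax on → Sab on.
Pax, Sab, and Xel are on, so Pyr fires (G2).
Sab: reached.
Xel: reached.
Xan: reached.
Pyr: reached.
No rule produces Rax, and it is not given.
Reached: Sab, Xel, Xan, and Pyr — 4 of the 5.

4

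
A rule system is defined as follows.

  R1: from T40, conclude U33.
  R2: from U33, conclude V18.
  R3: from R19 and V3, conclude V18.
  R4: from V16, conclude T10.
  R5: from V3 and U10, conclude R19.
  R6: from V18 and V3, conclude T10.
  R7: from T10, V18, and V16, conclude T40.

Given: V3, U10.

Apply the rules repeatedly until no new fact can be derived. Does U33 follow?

No

U33 would need T40 (R1), but T40 is never established.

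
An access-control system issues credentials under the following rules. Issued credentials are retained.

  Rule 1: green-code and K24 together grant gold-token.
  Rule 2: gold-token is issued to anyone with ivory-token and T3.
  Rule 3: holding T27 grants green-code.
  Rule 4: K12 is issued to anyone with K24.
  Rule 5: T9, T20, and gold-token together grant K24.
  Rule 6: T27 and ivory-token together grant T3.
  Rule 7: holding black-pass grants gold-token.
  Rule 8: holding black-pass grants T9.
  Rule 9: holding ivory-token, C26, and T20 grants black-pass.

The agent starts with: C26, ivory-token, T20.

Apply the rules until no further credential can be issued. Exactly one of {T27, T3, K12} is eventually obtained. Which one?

Holding ivory-token, C26, and T20 grants black-pass (Rule 9).
Holding black-pass grants T9 (Rule 8).
Holding black-pass grants gold-token (Rule 7).
Holding T9, T20, and gold-token grants K24 (Rule 5).
Holding K24 grants K12 (Rule 4).
No rule produces T27, and it is not given. T3 would need T27 and ivory-token (Rule 6), but T27 is never granted.

K12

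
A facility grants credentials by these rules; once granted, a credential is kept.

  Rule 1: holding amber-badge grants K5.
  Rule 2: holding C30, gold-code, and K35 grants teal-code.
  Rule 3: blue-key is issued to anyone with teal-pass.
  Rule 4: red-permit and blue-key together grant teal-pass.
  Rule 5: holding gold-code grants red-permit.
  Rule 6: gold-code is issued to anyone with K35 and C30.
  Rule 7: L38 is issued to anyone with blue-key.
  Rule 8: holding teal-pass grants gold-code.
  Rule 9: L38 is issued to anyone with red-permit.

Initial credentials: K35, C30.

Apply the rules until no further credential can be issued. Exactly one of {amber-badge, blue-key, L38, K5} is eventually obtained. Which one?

L38

Holding K35 and C30 grants gold-code (Rule 6).
Holding gold-code grants red-permit (Rule 5).
Holding red-permit grants L38 (Rule 9).
No rule produces amber-badge, and it is not given. K5 would need amber-badge (Rule 1), but amber-badge is never granted. blue-key would need teal-pass (Rule 3), but teal-pass is never granted.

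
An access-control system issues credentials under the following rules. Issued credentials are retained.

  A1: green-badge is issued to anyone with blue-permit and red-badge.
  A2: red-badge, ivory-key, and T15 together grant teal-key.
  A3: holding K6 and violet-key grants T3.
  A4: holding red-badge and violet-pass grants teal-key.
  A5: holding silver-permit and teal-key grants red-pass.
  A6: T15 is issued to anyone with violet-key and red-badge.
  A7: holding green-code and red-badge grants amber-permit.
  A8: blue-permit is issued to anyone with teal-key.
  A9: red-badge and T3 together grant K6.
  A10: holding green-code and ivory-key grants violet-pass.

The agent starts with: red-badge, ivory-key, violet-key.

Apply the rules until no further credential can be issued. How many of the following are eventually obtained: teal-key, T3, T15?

Holding violet-key and red-badge grants T15 (A6).
Holding red-badge, ivory-key, and T15 grants teal-key (A2).
teal-key: reached.
T3 would need K6 and violet-key (A3), but K6 is never granted.
T15: reached.
Reached: teal-key and T15 — 2 of the 3.

2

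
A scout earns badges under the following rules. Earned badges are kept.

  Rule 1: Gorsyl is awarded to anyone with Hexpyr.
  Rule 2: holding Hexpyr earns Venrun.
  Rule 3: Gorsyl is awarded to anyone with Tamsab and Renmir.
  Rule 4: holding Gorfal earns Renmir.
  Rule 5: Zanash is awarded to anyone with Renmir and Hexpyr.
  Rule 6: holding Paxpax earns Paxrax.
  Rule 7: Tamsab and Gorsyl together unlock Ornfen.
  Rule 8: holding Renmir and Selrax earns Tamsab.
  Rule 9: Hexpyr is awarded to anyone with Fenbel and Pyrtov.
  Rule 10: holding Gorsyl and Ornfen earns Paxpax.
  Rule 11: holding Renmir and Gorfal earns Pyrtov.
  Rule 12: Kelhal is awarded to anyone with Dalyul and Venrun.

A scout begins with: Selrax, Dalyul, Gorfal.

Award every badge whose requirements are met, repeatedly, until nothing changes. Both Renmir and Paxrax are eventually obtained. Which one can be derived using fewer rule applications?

Renmir: With Gorfal, Renmir is earned (Rule 4). [1 rule application]
Paxrax: With Gorfal, Renmir is earned (Rule 4). With Renmir and Selrax, Tamsab is earned (Rule 8). With Tamsab and Renmir, Gorsyl is earned (Rule 3). With Tamsab and Gorsyl, Ornfen is earned (Rule 7). With Gorsyl and Ornfen, Paxpax is earned (Rule 10). With Paxpax, Paxrax is earned (Rule 6). [6 rule applications]
Renmir needs fewer.

Renmir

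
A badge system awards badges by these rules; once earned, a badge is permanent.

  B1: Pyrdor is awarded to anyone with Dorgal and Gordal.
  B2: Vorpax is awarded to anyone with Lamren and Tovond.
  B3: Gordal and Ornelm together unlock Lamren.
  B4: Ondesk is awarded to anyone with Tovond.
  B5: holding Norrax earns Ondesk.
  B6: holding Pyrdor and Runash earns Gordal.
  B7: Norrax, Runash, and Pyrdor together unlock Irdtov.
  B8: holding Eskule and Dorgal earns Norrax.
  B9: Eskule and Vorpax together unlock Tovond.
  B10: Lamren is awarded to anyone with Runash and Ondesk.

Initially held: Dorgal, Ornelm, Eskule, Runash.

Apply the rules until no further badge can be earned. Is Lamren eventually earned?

Yes

With Eskule and Dorgal, Norrax is earned (B8).
With Norrax, Ondesk is earned (B5).
With Runash and Ondesk, Lamren is earned (B10).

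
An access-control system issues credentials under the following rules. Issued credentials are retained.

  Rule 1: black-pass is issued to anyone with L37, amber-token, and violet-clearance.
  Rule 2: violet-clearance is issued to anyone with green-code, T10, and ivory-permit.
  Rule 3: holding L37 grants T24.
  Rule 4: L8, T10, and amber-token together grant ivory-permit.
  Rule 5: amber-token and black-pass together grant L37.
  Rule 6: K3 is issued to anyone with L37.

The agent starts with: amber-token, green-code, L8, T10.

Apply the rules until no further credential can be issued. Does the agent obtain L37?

No

L37 would need amber-token and black-pass (Rule 5), but black-pass is never granted.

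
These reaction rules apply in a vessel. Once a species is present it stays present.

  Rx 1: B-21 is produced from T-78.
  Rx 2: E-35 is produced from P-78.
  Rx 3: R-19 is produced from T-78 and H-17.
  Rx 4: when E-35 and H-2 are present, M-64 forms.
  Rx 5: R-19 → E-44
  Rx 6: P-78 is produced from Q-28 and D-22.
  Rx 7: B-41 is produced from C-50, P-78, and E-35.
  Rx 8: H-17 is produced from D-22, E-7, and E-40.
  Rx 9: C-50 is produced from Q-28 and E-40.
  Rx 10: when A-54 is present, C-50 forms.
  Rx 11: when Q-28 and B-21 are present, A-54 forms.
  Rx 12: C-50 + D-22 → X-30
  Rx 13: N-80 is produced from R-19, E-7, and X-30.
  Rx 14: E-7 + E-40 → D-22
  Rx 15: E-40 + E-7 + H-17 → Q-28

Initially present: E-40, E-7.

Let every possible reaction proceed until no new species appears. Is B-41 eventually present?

Yes

E-7 and E-40 present → D-22 forms (Rx 14).
D-22, E-7, and E-40 present → H-17 forms (Rx 8).
E-40, E-7, and H-17 present → Q-28 forms (Rx 15).
Q-28 and E-40 present → C-50 forms (Rx 9).
Q-28 and D-22 present → P-78 forms (Rx 6).
P-78 present → E-35 forms (Rx 2).
C-50, P-78, and E-35 present → B-41 forms (Rx 7).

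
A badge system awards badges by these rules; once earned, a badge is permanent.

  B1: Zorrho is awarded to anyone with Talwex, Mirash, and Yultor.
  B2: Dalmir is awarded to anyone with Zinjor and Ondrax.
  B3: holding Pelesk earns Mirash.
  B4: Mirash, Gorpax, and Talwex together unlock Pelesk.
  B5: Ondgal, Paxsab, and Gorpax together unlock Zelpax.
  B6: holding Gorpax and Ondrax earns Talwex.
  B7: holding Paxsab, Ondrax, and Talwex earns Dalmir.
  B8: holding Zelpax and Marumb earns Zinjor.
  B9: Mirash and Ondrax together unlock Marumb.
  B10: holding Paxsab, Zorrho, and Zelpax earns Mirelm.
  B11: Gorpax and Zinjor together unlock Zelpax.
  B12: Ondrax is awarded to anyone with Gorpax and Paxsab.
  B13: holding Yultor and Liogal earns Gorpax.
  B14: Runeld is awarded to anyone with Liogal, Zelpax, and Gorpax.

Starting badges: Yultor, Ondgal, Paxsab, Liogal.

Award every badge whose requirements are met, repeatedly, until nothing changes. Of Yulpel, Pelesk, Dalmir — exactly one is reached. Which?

With Yultor and Liogal, Gorpax is earned (B13).
With Gorpax and Paxsab, Ondrax is earned (B12).
With Gorpax and Ondrax, Talwex is earned (B6).
With Paxsab, Ondrax, and Talwex, Dalmir is earned (B7).
No rule produces Yulpel, and it is not given. Pelesk would need Mirash, Gorpax, and Talwex (B4), but Mirash is never earned.

Dalmir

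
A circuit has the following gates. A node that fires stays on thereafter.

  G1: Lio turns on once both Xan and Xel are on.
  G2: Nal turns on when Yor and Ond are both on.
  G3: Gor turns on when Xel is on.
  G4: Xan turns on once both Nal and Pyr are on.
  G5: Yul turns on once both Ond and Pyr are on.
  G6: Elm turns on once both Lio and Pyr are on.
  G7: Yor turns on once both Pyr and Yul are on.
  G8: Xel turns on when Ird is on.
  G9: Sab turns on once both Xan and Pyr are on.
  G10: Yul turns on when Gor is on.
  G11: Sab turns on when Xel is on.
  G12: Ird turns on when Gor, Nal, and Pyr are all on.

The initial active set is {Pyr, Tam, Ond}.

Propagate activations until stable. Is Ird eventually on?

No

Ird would need Gor, Nal, and Pyr (G12), but Gor never turns on.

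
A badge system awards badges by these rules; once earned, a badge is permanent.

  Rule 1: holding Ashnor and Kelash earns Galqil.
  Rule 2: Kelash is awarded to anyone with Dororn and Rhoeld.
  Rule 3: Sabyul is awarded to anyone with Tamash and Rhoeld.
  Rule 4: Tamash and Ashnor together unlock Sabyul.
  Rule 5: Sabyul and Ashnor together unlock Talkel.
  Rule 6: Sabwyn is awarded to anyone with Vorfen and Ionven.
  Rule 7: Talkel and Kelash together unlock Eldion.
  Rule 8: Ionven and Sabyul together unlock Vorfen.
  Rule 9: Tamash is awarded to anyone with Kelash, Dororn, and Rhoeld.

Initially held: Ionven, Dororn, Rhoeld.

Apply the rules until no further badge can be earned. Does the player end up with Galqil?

Galqil would need Ashnor and Kelash (Rule 1), but Ashnor is never earned.

No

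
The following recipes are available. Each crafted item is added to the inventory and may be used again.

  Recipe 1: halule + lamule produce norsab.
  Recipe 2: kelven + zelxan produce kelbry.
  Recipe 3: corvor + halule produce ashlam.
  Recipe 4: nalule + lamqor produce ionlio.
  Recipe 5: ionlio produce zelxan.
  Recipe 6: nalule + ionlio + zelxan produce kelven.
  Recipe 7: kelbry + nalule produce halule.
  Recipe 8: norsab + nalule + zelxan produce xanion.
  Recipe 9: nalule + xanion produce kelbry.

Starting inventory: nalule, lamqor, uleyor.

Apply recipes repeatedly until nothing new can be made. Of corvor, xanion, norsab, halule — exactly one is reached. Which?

nalule + lamqor → ionlio (Recipe 4).
ionlio → zelxan (Recipe 5).
nalule + ionlio + zelxan → kelven (Recipe 6).
Using Recipe 2, kelven and zelxan make kelbry.
Using Recipe 7, kelbry and nalule make halule.
No rule produces corvor, and it is not given. norsab would need halule and lamule (Recipe 1), but lamule is never obtained. xanion would need norsab, nalule, and zelxan (Recipe 8), but norsab is never obtained.

halule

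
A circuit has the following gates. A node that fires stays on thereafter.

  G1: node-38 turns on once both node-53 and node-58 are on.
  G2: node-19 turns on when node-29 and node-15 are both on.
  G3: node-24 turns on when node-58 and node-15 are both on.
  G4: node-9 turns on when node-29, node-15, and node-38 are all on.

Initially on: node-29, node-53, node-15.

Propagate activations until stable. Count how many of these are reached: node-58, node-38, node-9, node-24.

No rule produces node-58, and it is not given.
node-38 would need node-53 and node-58 (G1), but node-58 never turns on.
node-9 would need node-29, node-15, and node-38 (G4), but node-38 never turns on.
node-24 would need node-58 and node-15 (G3), but node-58 never turns on.
None of the 4 are reached.

0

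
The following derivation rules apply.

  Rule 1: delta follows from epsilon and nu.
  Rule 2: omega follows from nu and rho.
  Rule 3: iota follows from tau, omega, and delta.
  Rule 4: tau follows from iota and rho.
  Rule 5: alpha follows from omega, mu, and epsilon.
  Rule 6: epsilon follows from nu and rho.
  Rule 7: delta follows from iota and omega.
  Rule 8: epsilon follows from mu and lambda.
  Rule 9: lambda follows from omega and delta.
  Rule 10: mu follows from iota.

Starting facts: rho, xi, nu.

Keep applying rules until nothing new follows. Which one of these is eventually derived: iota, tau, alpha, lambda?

From nu and rho, Rule 6 gives epsilon.
From nu and rho, Rule 2 gives omega.
epsilon and nu hold, so delta follows (Rule 1).
omega and delta hold, so lambda follows (Rule 9).
iota would need tau, omega, and delta (Rule 3), but tau is never established. tau would need iota and rho (Rule 4), but iota is never established. alpha would need omega, mu, and epsilon (Rule 5), but mu is never established.

lambda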